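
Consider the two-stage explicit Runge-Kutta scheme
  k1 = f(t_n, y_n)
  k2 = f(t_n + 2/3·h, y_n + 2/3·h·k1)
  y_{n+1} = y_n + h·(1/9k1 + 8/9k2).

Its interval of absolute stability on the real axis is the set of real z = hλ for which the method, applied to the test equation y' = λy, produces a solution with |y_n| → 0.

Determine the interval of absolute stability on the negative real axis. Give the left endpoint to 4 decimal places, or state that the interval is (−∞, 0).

Test eqn y'=λy, z=hλ:
  k1=λy_n ⇒ h·k1=z·y_n;  k2=λ(1+2/3z)y_n ⇒ h·k2=z(1+2/3z)y_n
  y_{n+1}/y_n = 1 + 1/9z + 8/9z(1+2/3z) = 1 + z + 16/27z²
  ⇒ R(z) = 1 + z + 16/27z².

Solve |R(x)|<1 on ℝ⁻.
x=-1.63: |R|=0.9445
R=1: x+16/27x²=0 ⇒ x=−27/16=-1.6875; min R=1−1/(4·16/27)=0.5781>−1
Confirm numerically:
  x=-1.303: |R|=0.70311 <1
  x=-0.802: |R|=0.57916 <1
  x=-0.691: |R|=0.59195 <1
  x=-2.227: |R|=1.71198 >1
  x=-1.996: |R|=1.36490 >1
  x=-1.926: |R|=1.27221 >1
Interval (-1.6875, 0).

(-1.6875, 0).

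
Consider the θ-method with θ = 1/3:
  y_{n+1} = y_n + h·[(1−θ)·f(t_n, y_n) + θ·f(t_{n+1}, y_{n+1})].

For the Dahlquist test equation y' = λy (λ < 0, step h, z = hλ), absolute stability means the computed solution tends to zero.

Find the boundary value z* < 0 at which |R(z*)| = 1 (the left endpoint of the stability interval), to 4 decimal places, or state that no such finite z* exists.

left endpoint -6.0000.

On y'=λy, z=hλ:
  y_{n+1} = y_n + z·[2/3·y_n + 1/3·y_{n+1}] ⇒ (1 − 1/3z)y_{n+1} = (1 + 2/3z)y_n
  so R(z) = (1 + 2/3z)/(1 − 1/3z).

Boundary: |R(x)|=1, x<0.
x=-0.57: |R|=0.5210
R=−1: 1+2/3x = −1+1/3x ⇒ -1/3x=2 ⇒ x=2/(-1/3)=-6.0000
Confirm numerically:
  x=-5.932: |R|=0.99239 <1
  x=-3.737: |R|=0.66409 <1
  x=-2.687: |R|=0.41744 <1
  x=-2.594: |R|=0.39113 <1
  x=-6.399: |R|=1.04245 >1
  x=-6.365: |R|=1.03897 >1
  x=-6.030: |R|=1.00332 >1
Stable set (-6.0000, 0).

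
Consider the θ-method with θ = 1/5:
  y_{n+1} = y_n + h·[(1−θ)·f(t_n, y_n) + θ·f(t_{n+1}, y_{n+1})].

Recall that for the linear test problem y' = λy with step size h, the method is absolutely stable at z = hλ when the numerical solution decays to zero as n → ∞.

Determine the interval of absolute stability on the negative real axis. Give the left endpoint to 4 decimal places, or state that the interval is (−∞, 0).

(-3.3333, 0).

On y'=λy, z=hλ:
  y_{n+1} = y_n + z·[4/5·y_n + 1/5·y_{n+1}] ⇒ (1 − 1/5z)y_{n+1} = (1 + 4/5z)y_n
  R(z) = (1 + 4/5z)/(1 − 1/5z).

Find x<0 with |R(x)|<1.
x=-1.37: |R|=0.0754
R=−1: 1+4/5x = −1+1/5x ⇒ -3/5x=2 ⇒ x=2/(-3/5)=-3.3333
Confirm numerically:
  x=-2.403: |R|=0.62299 <1
  x=-1.555: |R|=0.18612 <1
  x=-1.441: |R|=0.11862 <1
  x=-3.918: |R|=1.19668 >1
  x=-3.367: |R|=1.01207 >1
  x=-3.362: |R|=1.01028 >1
Interval (-3.3333, 0).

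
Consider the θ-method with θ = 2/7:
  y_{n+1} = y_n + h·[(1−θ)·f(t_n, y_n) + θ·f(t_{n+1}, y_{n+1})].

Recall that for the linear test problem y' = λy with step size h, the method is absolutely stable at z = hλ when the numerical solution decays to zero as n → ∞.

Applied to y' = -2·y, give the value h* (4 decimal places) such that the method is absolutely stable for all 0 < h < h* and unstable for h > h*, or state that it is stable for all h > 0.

(-4.6667,0); λ=-2 ⇒ h* = (14/3)/2 = 2.3333.

With y'=λy (z=hλ):
  y_{n+1} = y_n + z·[5/7·y_n + 2/7·y_{n+1}] ⇒ (1 − 2/7z)y_{n+1} = (1 + 5/7z)y_n
  ⇒ R(z) = (1 + 5/7z)/(1 − 2/7z).

Solve |R(x)|<1 on ℝ⁻.
x=-1.57: |R|=0.0838
R=−1: 1+5/7x = −1+2/7x ⇒ -3/7x=2 ⇒ x=2/(-3/7)=-4.6667
Confirm numerically:
  x=-4.575: |R|=0.98297 <1
  x=-3.777: |R|=0.81661 <1
  x=-3.754: |R|=0.81128 <1
  x=-2.921: |R|=0.59220 <1
  x=-5.145: |R|=1.08300 >1
  x=-4.989: |R|=1.05696 >1
So |R|<1 on (-4.6667, 0).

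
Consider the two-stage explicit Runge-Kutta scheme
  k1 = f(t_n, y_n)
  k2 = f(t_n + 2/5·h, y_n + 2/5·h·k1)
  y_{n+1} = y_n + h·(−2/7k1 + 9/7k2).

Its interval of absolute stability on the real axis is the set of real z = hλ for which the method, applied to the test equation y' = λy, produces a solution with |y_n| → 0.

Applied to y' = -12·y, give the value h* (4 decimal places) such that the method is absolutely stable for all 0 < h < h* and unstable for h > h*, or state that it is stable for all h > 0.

(-1.9444,0); λ=-12 ⇒ h* = (35/18)/12 = 0.1620.

Set f=λy, z=hλ:
  k1=λy_n ⇒ h·k1=z·y_n;  k2=λ(1+2/5z)y_n ⇒ h·k2=z(1+2/5z)y_n
  y_{n+1}/y_n = 1 − 2/7z + 9/7z(1+2/5z) = 1 + z + 18/35z²
  ⇒ R(z) = 1 + z + 18/35z².

Solve |R(x)|<1 on ℝ⁻.
x=-0.4: |R|=0.6823
R=1: x+18/35x²=0 ⇒ x=−35/18=-1.9444; min R=1−1/(4·18/35)=0.5139>−1
Confirm numerically:
  x=-1.623: |R|=0.73169 <1
  x=-1.162: |R|=0.53241 <1
  x=-1.111: |R|=0.52379 <1
  x=-2.319: |R|=1.44671 >1
  x=-2.254: |R|=1.35884 >1
  x=-2.001: |R|=1.05820 >1
Stable set (-1.9444, 0).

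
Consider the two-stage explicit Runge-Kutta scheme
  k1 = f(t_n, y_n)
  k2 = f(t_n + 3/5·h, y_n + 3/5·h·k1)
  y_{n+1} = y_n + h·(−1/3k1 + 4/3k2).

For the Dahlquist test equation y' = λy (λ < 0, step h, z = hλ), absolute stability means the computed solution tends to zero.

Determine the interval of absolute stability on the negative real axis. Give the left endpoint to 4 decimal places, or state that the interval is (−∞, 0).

Set f=λy, z=hλ:
  k1=λy_n ⇒ h·k1=z·y_n;  k2=λ(1+3/5z)y_n ⇒ h·k2=z(1+3/5z)y_n
  y_{n+1}/y_n = 1 − 1/3z + 4/3z(1+3/5z) = 1 + z + 4/5z²
  so R(z) = 1 + z + 4/5z².

Find x<0 with |R(x)|<1.
x=-0.78: |R|=0.7067
R=1: x+4/5x²=0 ⇒ x=−5/4=-1.2500; min R=1−1/(4·4/5)=0.6875>−1
Confirm numerically:
  x=-1.167: |R|=0.92251 <1
  x=-1.156: |R|=0.91307 <1
  x=-1.053: |R|=0.83405 <1
  x=-0.689: |R|=0.69078 <1
  x=-1.791: |R|=1.77514 >1
  x=-1.701: |R|=1.61372 >1
  x=-1.300: |R|=1.05200 >1
Stable set (-1.2500, 0).

(-1.2500, 0).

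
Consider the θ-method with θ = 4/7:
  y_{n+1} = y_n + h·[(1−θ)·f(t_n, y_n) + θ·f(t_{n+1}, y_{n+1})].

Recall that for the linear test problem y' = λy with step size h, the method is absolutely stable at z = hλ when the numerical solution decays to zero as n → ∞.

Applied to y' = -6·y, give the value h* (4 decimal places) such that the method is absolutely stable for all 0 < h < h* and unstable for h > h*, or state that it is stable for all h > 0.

On y'=λy, z=hλ:
  y_{n+1} = y_n + z·[3/7·y_n + 4/7·y_{n+1}] ⇒ (1 − 4/7z)y_{n+1} = (1 + 3/7z)y_n
  so R(z) = (1 + 3/7z)/(1 − 4/7z).

Find x<0 with |R(x)|<1.
x=-1.31: |R|=0.2508
x=-2: |R|=0.0667
x=-10: |R|=0.4894
x=-100: |R|=0.7199
θ=4/7≥1/2 ⇒ |1+3/7x|<|1−4/7x| ∀x<0 ⇒ unbounded interval.

(−∞, 0) — no finite endpoint. Any h>0 works for λ=-6.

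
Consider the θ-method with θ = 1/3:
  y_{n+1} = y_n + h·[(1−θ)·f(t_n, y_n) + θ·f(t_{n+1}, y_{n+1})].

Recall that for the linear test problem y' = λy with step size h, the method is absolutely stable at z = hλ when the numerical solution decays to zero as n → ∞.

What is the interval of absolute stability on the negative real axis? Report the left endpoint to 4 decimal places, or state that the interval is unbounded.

z∈(-6.0000,0).

Test eqn y'=λy, z=hλ:
  y_{n+1} = y_n + z·[2/3·y_n + 1/3·y_{n+1}] ⇒ (1 − 1/3z)y_{n+1} = (1 + 2/3z)y_n
  R(z) = (1 + 2/3z)/(1 − 1/3z).

Solve |R(x)|<1 on ℝ⁻.
x=-1.66: |R|=0.0687
R=−1: 1+2/3x = −1+1/3x ⇒ -1/3x=2 ⇒ x=2/(-1/3)=-6.0000
Confirm numerically:
  x=-4.935: |R|=0.86578 <1
  x=-4.596: |R|=0.81517 <1
  x=-4.427: |R|=0.78821 <1
  x=-3.058: |R|=0.51436 <1
  x=-6.589: |R|=1.06142 >1
  x=-6.438: |R|=1.04641 >1
  x=-6.235: |R|=1.02545 >1
So |R|<1 on (-6.0000, 0).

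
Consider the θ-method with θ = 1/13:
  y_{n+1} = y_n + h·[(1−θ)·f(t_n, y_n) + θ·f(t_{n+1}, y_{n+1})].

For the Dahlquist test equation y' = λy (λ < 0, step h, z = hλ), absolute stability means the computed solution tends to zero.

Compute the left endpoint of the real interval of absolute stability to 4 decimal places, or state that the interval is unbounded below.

Set f=λy, z=hλ:
  y_{n+1} = y_n + z·[12/13·y_n + 1/13·y_{n+1}] ⇒ (1 − 1/13z)y_{n+1} = (1 + 12/13z)y_n
  R(z) = (1 + 12/13z)/(1 − 1/13z).

Boundary: |R(x)|=1, x<0.
x=-0.38: |R|=0.6308
R=−1: 1+12/13x = −1+1/13x ⇒ -11/13x=2 ⇒ x=2/(-11/13)=-2.3636
Confirm numerically:
  x=-2.336: |R|=0.98018 <1
  x=-2.208: |R|=0.88743 <1
  x=-1.354: |R|=0.22628 <1
  x=-2.753: |R|=1.27188 >1
  x=-2.653: |R|=1.20335 >1
  x=-2.576: |R|=1.14997 >1
So |R|<1 on (-2.3636, 0).

z* = -2.3636.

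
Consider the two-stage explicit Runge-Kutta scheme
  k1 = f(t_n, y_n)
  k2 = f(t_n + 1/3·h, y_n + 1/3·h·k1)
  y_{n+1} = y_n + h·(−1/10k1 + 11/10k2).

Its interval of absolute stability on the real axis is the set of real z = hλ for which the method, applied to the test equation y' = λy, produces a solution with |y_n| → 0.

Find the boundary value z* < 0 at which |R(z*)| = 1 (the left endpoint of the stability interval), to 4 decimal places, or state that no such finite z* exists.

Test eqn y'=λy, z=hλ:
  k1=λy_n ⇒ h·k1=z·y_n;  k2=λ(1+1/3z)y_n ⇒ h·k2=z(1+1/3z)y_n
  y_{n+1}/y_n = 1 − 1/10z + 11/10z(1+1/3z) = 1 + z + 11/30z²
  R(z) = 1 + z + 11/30z².

Boundary: |R(x)|=1, x<0.
x=-1.25: |R|=0.3229
R=1: x+11/30x²=0 ⇒ x=−30/11=-2.7273; min R=1−1/(4·11/30)=0.3182>−1
Confirm numerically:
  x=-2.488: |R|=0.78172 <1
  x=-1.680: |R|=0.35488 <1
  x=-1.194: |R|=0.32873 <1
  x=-3.191: |R|=1.54258 >1
  x=-3.100: |R|=1.42367 >1
  x=-3.073: |R|=1.38955 >1
So |R|<1 on (-2.7273, 0).

z* = -2.7273.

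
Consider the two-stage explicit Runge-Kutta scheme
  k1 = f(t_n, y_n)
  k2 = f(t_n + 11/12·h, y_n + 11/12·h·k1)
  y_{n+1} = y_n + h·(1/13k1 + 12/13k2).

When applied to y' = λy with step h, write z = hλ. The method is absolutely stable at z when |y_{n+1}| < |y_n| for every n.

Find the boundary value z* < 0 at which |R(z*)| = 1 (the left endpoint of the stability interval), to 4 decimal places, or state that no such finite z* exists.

Test eqn y'=λy, z=hλ:
  k1=λy_n ⇒ h·k1=z·y_n;  k2=λ(1+11/12z)y_n ⇒ h·k2=z(1+11/12z)y_n
  y_{n+1}/y_n = 1 + 1/13z + 12/13z(1+11/12z) = 1 + z + 11/13z²
  so R(z) = 1 + z + 11/13z².

Solve |R(x)|<1 on ℝ⁻.
x=-0.37: |R|=0.7458
R=1: x+11/13x²=0 ⇒ x=−13/11=-1.1818; min R=1−1/(4·11/13)=0.7045>−1
Confirm numerically:
  x=-1.075: |R|=0.90284 <1
  x=-1.016: |R|=0.85745 <1
  x=-0.773: |R|=0.73260 <1
  x=-0.625: |R|=0.70553 <1
  x=-1.719: |R|=1.78135 >1
  x=-1.626: |R|=1.61113 >1
  x=-1.523: |R|=1.43968 >1
Interval (-1.1818, 0).

left endpoint -1.1818.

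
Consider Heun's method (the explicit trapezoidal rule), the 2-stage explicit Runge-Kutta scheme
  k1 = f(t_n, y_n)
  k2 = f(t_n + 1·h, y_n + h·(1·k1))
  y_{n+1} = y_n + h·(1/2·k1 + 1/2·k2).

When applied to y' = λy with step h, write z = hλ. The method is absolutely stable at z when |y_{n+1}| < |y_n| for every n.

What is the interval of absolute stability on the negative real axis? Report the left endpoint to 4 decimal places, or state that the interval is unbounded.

With y'=λy (z=hλ):
  order 2, 2-stage ⇒ R(z)=1+z+z^2/2
  (e.g. R(-1.26)=0.53380, |R|=0.53380)

Solve |R(x)|<1 on ℝ⁻.
x=-1.26: |R|=0.5338
|R(-2.3)|=1.3450 |R(-1.59)|=0.6741 |R(-1.22)|=0.5242
Bisect:
  x_lo=-2.5141 |R|=1.6462  x_hi=-0.2847 |R|=0.7558
  mid=-1.39940 |R|=0.57976 →hi
  mid=-1.95673 |R|=0.95767 →hi
  mid=-2.23540 |R|=1.26310 →lo
  mid=-2.09606 |R|=1.10068 →lo
  mid=-2.02640 |R|=1.02675 →lo
  mid=-1.99156 |R|=0.99160 →hi
  mid=-2.00898 |R|=1.00902 →lo
  ...
  [-2.00000,-1.99986] ⇒ x*=-2.0000
So |R|<1 on (-2.0000, 0).

z∈(-2.0000,0).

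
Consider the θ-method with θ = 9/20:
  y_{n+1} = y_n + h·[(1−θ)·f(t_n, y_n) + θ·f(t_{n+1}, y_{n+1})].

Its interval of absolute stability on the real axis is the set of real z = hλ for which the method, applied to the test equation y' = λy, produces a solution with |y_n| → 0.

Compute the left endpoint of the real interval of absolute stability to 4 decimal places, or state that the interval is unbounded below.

Set f=λy, z=hλ:
  y_{n+1} = y_n + z·[11/20·y_n + 9/20·y_{n+1}] ⇒ (1 − 9/20z)y_{n+1} = (1 + 11/20z)y_n
  Hence R(z) = (1 + 11/20z)/(1 − 9/20z).

Find x<0 with |R(x)|<1.
x=-1.32: |R|=0.1719
R=−1: 1+11/20x = −1+9/20x ⇒ -1/10x=2 ⇒ x=2/(-1/10)=-20.0000
Confirm numerically:
  x=-15.870: |R|=0.94927 <1
  x=-15.489: |R|=0.94340 <1
  x=-14.366: |R|=0.92452 <1
  x=-11.350: |R|=0.85837 <1
  x=-20.090: |R|=1.00090 >1
  x=-20.066: |R|=1.00066 >1
Stable set (-20.0000, 0).

left endpoint -20.0000.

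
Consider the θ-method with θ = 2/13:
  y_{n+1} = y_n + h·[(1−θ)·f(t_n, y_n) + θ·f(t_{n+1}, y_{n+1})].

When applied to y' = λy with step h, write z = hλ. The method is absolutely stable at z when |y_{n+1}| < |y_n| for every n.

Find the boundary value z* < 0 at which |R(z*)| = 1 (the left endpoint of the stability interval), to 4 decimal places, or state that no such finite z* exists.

Test eqn y'=λy, z=hλ:
  y_{n+1} = y_n + z·[11/13·y_n + 2/13·y_{n+1}] ⇒ (1 − 2/13z)y_{n+1} = (1 + 11/13z)y_n
  ⇒ R(z) = (1 + 11/13z)/(1 − 2/13z).

Solve |R(x)|<1 on ℝ⁻.
x=-1.4: |R|=0.1519
R=−1: 1+11/13x = −1+2/13x ⇒ -9/13x=2 ⇒ x=2/(-9/13)=-2.8889
Confirm numerically:
  x=-2.196: |R|=0.64144 <1
  x=-2.046: |R|=0.55617 <1
  x=-1.338: |R|=0.10959 <1
  x=-3.324: |R|=1.19931 >1
  x=-3.121: |R|=1.10856 >1
Interval (-2.8889, 0).

left endpoint -2.8889.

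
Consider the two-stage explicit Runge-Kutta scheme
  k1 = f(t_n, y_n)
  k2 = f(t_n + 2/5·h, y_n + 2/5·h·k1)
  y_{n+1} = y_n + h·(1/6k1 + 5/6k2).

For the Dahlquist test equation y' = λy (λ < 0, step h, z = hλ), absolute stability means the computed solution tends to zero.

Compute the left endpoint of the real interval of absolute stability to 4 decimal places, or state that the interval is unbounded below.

left endpoint -3.0000.

With y'=λy (z=hλ):
  k1=λy_n ⇒ h·k1=z·y_n;  k2=λ(1+2/5z)y_n ⇒ h·k2=z(1+2/5z)y_n
  y_{n+1}/y_n = 1 + 1/6z + 5/6z(1+2/5z) = 1 + z + 1/3z²
  Hence R(z) = 1 + z + 1/3z².

Solve |R(x)|<1 on ℝ⁻.
x=-1.65: |R|=0.2575
R=1: x+1/3x²=0 ⇒ x=−3=-3.0000; min R=1−1/(4·1/3)=0.2500>−1
Confirm numerically:
  x=-1.913: |R|=0.30686 <1
  x=-1.490: |R|=0.25003 <1
  x=-1.212: |R|=0.27765 <1
  x=-3.338: |R|=1.37608 >1
  x=-3.296: |R|=1.32521 >1
  x=-3.031: |R|=1.03132 >1
So |R|<1 on (-3.0000, 0).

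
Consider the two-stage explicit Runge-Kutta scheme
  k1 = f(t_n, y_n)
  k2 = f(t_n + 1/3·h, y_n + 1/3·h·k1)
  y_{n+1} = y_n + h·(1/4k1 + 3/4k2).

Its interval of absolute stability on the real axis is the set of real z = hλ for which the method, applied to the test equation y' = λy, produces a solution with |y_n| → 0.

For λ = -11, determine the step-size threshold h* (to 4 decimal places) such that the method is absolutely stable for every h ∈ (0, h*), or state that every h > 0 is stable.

Set f=λy, z=hλ:
  k1=λy_n ⇒ h·k1=z·y_n;  k2=λ(1+1/3z)y_n ⇒ h·k2=z(1+1/3z)y_n
  y_{n+1}/y_n = 1 + 1/4z + 3/4z(1+1/3z) = 1 + z + 1/4z²
  Hence R(z) = 1 + z + 1/4z².

Need |R(x)|<1, x<0.
x=-0.62: |R|=0.4761
R=1: x+1/4x²=0 ⇒ x=−4=-4.0000; min R=1−1/(4·1/4)=0.0000>−1
Confirm numerically:
  x=-3.540: |R|=0.59290 <1
  x=-3.300: |R|=0.42250 <1
  x=-2.601: |R|=0.09030 <1
  x=-2.189: |R|=0.00893 <1
  x=-4.586: |R|=1.67185 >1
  x=-4.290: |R|=1.31103 >1
  x=-4.265: |R|=1.28256 >1
Interval (-4.0000, 0).

(-4.0000,0); λ=-11 ⇒ h* = (4)/11 = 0.3636.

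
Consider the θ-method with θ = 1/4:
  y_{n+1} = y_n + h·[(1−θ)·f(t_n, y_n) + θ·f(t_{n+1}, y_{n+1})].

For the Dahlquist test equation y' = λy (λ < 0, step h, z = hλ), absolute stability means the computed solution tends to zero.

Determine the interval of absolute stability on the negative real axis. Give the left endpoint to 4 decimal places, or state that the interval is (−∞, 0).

z∈(-4.0000,0).

Set f=λy, z=hλ:
  y_{n+1} = y_n + z·[3/4·y_n + 1/4·y_{n+1}] ⇒ (1 − 1/4z)y_{n+1} = (1 + 3/4z)y_n
  so R(z) = (1 + 3/4z)/(1 − 1/4z).

Need |R(x)|<1, x<0.
x=-0.75: |R|=0.3684
R=−1: 1+3/4x = −1+1/4x ⇒ -1/2x=2 ⇒ x=2/(-1/2)=-4.0000
Confirm numerically:
  x=-3.334: |R|=0.81838 <1
  x=-2.771: |R|=0.63698 <1
  x=-2.539: |R|=0.55314 <1
  x=-2.416: |R|=0.50623 <1
  x=-4.477: |R|=1.11254 >1
  x=-4.297: |R|=1.07159 >1
  x=-4.134: |R|=1.03295 >1
So |R|<1 on (-4.0000, 0).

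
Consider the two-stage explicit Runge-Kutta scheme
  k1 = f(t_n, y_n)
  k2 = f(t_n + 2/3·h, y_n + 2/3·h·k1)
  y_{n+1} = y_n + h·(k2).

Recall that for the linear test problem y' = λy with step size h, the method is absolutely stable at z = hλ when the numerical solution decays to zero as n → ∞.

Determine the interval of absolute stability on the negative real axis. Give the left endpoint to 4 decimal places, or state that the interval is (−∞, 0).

Set f=λy, z=hλ:
  k1=λy_n ⇒ h·k1=z·y_n;  k2=λ(1+2/3z)y_n ⇒ h·k2=z(1+2/3z)y_n
  y_{n+1}/y_n = 1 + z(1+2/3z) = 1 + z + 2/3z²
  ⇒ R(z) = 1 + z + 2/3z².

Solve |R(x)|<1 on ℝ⁻.
x=-1.16: |R|=0.7371
R=1: x+2/3x²=0 ⇒ x=−3/2=-1.5000; min R=1−1/(4·2/3)=0.6250>−1
Confirm numerically:
  x=-1.462: |R|=0.96296 <1
  x=-1.447: |R|=0.94887 <1
  x=-1.337: |R|=0.85471 <1
  x=-1.029: |R|=0.67689 <1
  x=-2.022: |R|=1.70366 >1
  x=-1.982: |R|=1.63688 >1
  x=-1.814: |R|=1.37973 >1
So |R|<1 on (-1.5000, 0).

z∈(-1.5000,0).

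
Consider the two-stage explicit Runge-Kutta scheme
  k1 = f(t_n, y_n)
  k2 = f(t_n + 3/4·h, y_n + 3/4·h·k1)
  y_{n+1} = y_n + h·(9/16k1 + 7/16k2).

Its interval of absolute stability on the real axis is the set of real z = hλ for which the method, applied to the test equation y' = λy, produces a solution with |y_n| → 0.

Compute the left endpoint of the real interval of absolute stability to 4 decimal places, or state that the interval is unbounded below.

Test eqn y'=λy, z=hλ:
  k1=λy_n ⇒ h·k1=z·y_n;  k2=λ(1+3/4z)y_n ⇒ h·k2=z(1+3/4z)y_n
  y_{n+1}/y_n = 1 + 9/16z + 7/16z(1+3/4z) = 1 + z + 21/64z²
  ⇒ R(z) = 1 + z + 21/64z².

Solve |R(x)|<1 on ℝ⁻.
x=-0.57: |R|=0.5366
R=1: x+21/64x²=0 ⇒ x=−64/21=-3.0476; min R=1−1/(4·21/64)=0.2381>−1
Confirm numerically:
  x=-2.643: |R|=0.64910 <1
  x=-2.585: |R|=0.60761 <1
  x=-1.914: |R|=0.28805 <1
  x=-3.614: |R|=1.67164 >1
  x=-3.441: |R|=1.44416 >1
  x=-3.342: |R|=1.32282 >1
So |R|<1 on (-3.0476, 0).

z* = -3.0476.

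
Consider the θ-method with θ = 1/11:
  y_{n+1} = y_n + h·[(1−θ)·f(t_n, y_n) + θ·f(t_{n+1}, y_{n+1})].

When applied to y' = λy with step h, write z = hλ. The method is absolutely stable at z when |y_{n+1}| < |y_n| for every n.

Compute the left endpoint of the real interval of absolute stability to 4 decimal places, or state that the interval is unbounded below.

left endpoint -2.4444.

Test eqn y'=λy, z=hλ:
  y_{n+1} = y_n + z·[10/11·y_n + 1/11·y_{n+1}] ⇒ (1 − 1/11z)y_{n+1} = (1 + 10/11z)y_n
  ⇒ R(z) = (1 + 10/11z)/(1 − 1/11z).

Boundary: |R(x)|=1, x<0.
x=-1.63: |R|=0.4196
R=−1: 1+10/11x = −1+1/11x ⇒ -9/11x=2 ⇒ x=2/(-9/11)=-2.4444
Confirm numerically:
  x=-2.216: |R|=0.84443 <1
  x=-1.609: |R|=0.40368 <1
  x=-1.512: |R|=0.32928 <1
  x=-2.960: |R|=1.33238 >1
  x=-2.691: |R|=1.16208 >1
  x=-2.658: |R|=1.14072 >1
Stable set (-2.4444, 0).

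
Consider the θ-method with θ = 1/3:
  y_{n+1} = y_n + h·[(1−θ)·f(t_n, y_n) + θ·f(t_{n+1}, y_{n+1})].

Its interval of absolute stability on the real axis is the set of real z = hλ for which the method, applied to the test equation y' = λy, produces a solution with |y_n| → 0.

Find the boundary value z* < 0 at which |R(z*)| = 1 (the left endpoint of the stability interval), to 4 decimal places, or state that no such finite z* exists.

left endpoint -6.0000.

Test eqn y'=λy, z=hλ:
  y_{n+1} = y_n + z·[2/3·y_n + 1/3·y_{n+1}] ⇒ (1 − 1/3z)y_{n+1} = (1 + 2/3z)y_n
  Hence R(z) = (1 + 2/3z)/(1 − 1/3z).

Find x<0 with |R(x)|<1.
x=-0.65: |R|=0.4658
R=−1: 1+2/3x = −1+1/3x ⇒ -1/3x=2 ⇒ x=2/(-1/3)=-6.0000
Confirm numerically:
  x=-4.902: |R|=0.86105 <1
  x=-2.931: |R|=0.48255 <1
  x=-2.911: |R|=0.47741 <1
  x=-2.564: |R|=0.38246 <1
  x=-6.379: |R|=1.04041 >1
  x=-6.361: |R|=1.03856 >1
  x=-6.122: |R|=1.01337 >1
Stable set (-6.0000, 0).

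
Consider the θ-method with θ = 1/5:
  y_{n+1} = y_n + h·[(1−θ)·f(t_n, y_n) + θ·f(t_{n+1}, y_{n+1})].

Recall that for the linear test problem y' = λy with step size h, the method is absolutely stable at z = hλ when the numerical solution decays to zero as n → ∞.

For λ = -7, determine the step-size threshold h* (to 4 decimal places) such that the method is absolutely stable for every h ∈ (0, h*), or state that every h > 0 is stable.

With y'=λy (z=hλ):
  y_{n+1} = y_n + z·[4/5·y_n + 1/5·y_{n+1}] ⇒ (1 − 1/5z)y_{n+1} = (1 + 4/5z)y_n
  so R(z) = (1 + 4/5z)/(1 − 1/5z).

Boundary: |R(x)|=1, x<0.
x=-0.75: |R|=0.3478
R=−1: 1+4/5x = −1+1/5x ⇒ -3/5x=2 ⇒ x=2/(-3/5)=-3.3333
Confirm numerically:
  x=-3.018: |R|=0.88202 <1
  x=-3.005: |R|=0.87695 <1
  x=-2.864: |R|=0.82096 <1
  x=-2.734: |R|=0.76752 <1
  x=-3.830: |R|=1.16874 >1
  x=-3.549: |R|=1.07568 >1
  x=-3.545: |R|=1.07431 >1
Stable set (-3.3333, 0).

(-3.3333,0); λ=-7 ⇒ h* = (10/3)/7 = 0.4762.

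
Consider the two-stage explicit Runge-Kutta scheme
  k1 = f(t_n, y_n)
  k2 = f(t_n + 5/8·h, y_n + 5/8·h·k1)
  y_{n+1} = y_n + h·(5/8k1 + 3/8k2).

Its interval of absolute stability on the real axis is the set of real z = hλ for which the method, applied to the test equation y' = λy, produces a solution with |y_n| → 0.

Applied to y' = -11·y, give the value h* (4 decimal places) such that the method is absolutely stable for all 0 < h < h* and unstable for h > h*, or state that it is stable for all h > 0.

On y'=λy, z=hλ:
  k1=λy_n ⇒ h·k1=z·y_n;  k2=λ(1+5/8z)y_n ⇒ h·k2=z(1+5/8z)y_n
  y_{n+1}/y_n = 1 + 5/8z + 3/8z(1+5/8z) = 1 + z + 15/64z²
  Hence R(z) = 1 + z + 15/64z².

Need |R(x)|<1, x<0.
x=-0.49: |R|=0.5663
R=1: x+15/64x²=0 ⇒ x=−64/15=-4.2667; min R=1−1/(4·15/64)=-0.0667>−1
Confirm numerically:
  x=-4.202: |R|=0.93631 <1
  x=-4.160: |R|=0.89600 <1
  x=-4.027: |R|=0.77380 <1
  x=-4.862: |R|=1.67840 >1
  x=-4.836: |R|=1.64530 >1
  x=-4.441: |R|=1.18146 >1
Stable set (-4.2667, 0).

(-4.2667,0); λ=-11 ⇒ h* = (64/15)/11 = 0.3879.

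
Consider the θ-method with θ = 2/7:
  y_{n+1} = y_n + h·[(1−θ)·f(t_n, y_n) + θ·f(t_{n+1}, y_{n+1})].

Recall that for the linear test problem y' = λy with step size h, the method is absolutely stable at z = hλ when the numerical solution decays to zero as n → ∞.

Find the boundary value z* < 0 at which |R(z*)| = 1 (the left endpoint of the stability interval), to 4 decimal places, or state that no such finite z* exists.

z* = -4.6667.

With y'=λy (z=hλ):
  y_{n+1} = y_n + z·[5/7·y_n + 2/7·y_{n+1}] ⇒ (1 − 2/7z)y_{n+1} = (1 + 5/7z)y_n
  ⇒ R(z) = (1 + 5/7z)/(1 − 2/7z).

Solve |R(x)|<1 on ℝ⁻.
x=-1.27: |R|=0.0681
R=−1: 1+5/7x = −1+2/7x ⇒ -3/7x=2 ⇒ x=2/(-3/7)=-4.6667
Confirm numerically:
  x=-3.271: |R|=0.69081 <1
  x=-2.650: |R|=0.50813 <1
  x=-2.476: |R|=0.45013 <1
  x=-4.844: |R|=1.03188 >1
  x=-4.732: |R|=1.01190 >1
So |R|<1 on (-4.6667, 0).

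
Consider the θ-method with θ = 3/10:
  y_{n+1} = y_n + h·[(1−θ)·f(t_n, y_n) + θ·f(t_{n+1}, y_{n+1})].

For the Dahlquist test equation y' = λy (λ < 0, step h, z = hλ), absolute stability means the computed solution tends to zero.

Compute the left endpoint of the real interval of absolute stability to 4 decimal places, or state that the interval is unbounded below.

Set f=λy, z=hλ:
  y_{n+1} = y_n + z·[7/10·y_n + 3/10·y_{n+1}] ⇒ (1 − 3/10z)y_{n+1} = (1 + 7/10z)y_n
  ⇒ R(z) = (1 + 7/10z)/(1 − 3/10z).

Boundary: |R(x)|=1, x<0.
x=-0.43: |R|=0.6191
R=−1: 1+7/10x = −1+3/10x ⇒ -2/5x=2 ⇒ x=2/(-2/5)=-5.0000
Confirm numerically:
  x=-3.878: |R|=0.79255 <1
  x=-3.566: |R|=0.72287 <1
  x=-2.131: |R|=0.29995 <1
  x=-5.363: |R|=1.05566 >1
  x=-5.256: |R|=1.03974 >1
  x=-5.047: |R|=1.00748 >1
Interval (-5.0000, 0).

left endpoint -5.0000.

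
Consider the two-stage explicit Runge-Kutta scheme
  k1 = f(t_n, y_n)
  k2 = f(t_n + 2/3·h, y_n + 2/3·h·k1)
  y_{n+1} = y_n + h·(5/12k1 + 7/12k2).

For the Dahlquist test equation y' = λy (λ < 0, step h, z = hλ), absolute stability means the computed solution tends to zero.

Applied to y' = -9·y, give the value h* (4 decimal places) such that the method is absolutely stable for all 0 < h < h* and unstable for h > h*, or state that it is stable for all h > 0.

With y'=λy (z=hλ):
  k1=λy_n ⇒ h·k1=z·y_n;  k2=λ(1+2/3z)y_n ⇒ h·k2=z(1+2/3z)y_n
  y_{n+1}/y_n = 1 + 5/12z + 7/12z(1+2/3z) = 1 + z + 7/18z²
  Hence R(z) = 1 + z + 7/18z².

Solve |R(x)|<1 on ℝ⁻.
x=-1.1: |R|=0.3706
R=1: x+7/18x²=0 ⇒ x=−18/7=-2.5714; min R=1−1/(4·7/18)=0.3571>−1
Confirm numerically:
  x=-1.300: |R|=0.35722 <1
  x=-1.271: |R|=0.35723 <1
  x=-1.225: |R|=0.35858 <1
  x=-2.911: |R|=1.38441 >1
  x=-2.881: |R|=1.34684 >1
  x=-2.759: |R|=1.20125 >1
Interval (-2.5714, 0).

(-2.5714,0); λ=-9 ⇒ h* = (18/7)/9 = 0.2857.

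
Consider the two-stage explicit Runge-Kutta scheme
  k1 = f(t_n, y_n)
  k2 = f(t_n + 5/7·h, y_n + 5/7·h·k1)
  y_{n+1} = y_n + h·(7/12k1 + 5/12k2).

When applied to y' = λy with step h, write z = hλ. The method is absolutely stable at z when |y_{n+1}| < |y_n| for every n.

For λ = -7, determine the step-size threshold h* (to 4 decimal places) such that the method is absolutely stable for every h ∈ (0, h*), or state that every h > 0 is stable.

Set f=λy, z=hλ:
  k1=λy_n ⇒ h·k1=z·y_n;  k2=λ(1+5/7z)y_n ⇒ h·k2=z(1+5/7z)y_n
  y_{n+1}/y_n = 1 + 7/12z + 5/12z(1+5/7z) = 1 + z + 25/84z²
  ⇒ R(z) = 1 + z + 25/84z².

Boundary: |R(x)|=1, x<0.
x=-0.57: |R|=0.5267
R=1: x+25/84x²=0 ⇒ x=−84/25=-3.3600; min R=1−1/(4·25/84)=0.1600>−1
Confirm numerically:
  x=-3.019: |R|=0.69361 <1
  x=-2.996: |R|=0.67543 <1
  x=-2.310: |R|=0.27812 <1
  x=-2.112: |R|=0.21554 <1
  x=-3.544: |R|=1.19408 >1
  x=-3.517: |R|=1.16434 >1
So |R|<1 on (-3.3600, 0).

(-3.3600,0); λ=-7 ⇒ h* = (84/25)/7 = 0.4800.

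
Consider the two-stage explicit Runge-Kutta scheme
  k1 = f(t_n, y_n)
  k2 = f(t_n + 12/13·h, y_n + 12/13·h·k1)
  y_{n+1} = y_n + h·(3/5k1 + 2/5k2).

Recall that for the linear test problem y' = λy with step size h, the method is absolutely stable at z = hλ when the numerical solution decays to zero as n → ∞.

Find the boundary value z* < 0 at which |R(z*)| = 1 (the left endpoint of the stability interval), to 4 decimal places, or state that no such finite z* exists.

z* = -2.7083.

Test eqn y'=λy, z=hλ:
  k1=λy_n ⇒ h·k1=z·y_n;  k2=λ(1+12/13z)y_n ⇒ h·k2=z(1+12/13z)y_n
  y_{n+1}/y_n = 1 + 3/5z + 2/5z(1+12/13z) = 1 + z + 24/65z²
  R(z) = 1 + z + 24/65z².

Find x<0 with |R(x)|<1.
x=-0.32: |R|=0.7178
R=1: x+24/65x²=0 ⇒ x=−65/24=-2.7083; min R=1−1/(4·24/65)=0.3229>−1
Confirm numerically:
  x=-2.356: |R|=0.69350 <1
  x=-2.264: |R|=0.62856 <1
  x=-1.279: |R|=0.32500 <1
  x=-3.279: |R|=1.69091 >1
  x=-2.951: |R|=1.26441 >1
  x=-2.745: |R|=1.03716 >1
Interval (-2.7083, 0).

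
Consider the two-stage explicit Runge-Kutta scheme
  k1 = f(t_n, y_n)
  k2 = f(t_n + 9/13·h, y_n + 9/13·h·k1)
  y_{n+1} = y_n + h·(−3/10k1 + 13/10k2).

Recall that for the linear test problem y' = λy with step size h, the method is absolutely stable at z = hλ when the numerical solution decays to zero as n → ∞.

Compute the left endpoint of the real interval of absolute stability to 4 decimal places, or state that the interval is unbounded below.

z* = -1.1111.

With y'=λy (z=hλ):
  k1=λy_n ⇒ h·k1=z·y_n;  k2=λ(1+9/13z)y_n ⇒ h·k2=z(1+9/13z)y_n
  y_{n+1}/y_n = 1 − 3/10z + 13/10z(1+9/13z) = 1 + z + 9/10z²
  so R(z) = 1 + z + 9/10z².

Solve |R(x)|<1 on ℝ⁻.
x=-0.83: |R|=0.7900
R=1: x+9/10x²=0 ⇒ x=−10/9=-1.1111; min R=1−1/(4·9/10)=0.7222>−1
Confirm numerically:
  x=-0.999: |R|=0.89920 <1
  x=-0.853: |R|=0.80185 <1
  x=-0.566: |R|=0.72232 <1
  x=-1.415: |R|=1.38700 >1
  x=-1.210: |R|=1.10769 >1
Interval (-1.1111, 0).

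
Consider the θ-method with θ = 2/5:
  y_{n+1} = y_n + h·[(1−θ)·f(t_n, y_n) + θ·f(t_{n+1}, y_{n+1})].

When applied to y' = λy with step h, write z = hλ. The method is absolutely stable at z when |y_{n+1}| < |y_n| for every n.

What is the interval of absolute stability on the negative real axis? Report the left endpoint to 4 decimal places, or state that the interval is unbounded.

On y'=λy, z=hλ:
  y_{n+1} = y_n + z·[3/5·y_n + 2/5·y_{n+1}] ⇒ (1 − 2/5z)y_{n+1} = (1 + 3/5z)y_n
  R(z) = (1 + 3/5z)/(1 − 2/5z).

Need |R(x)|<1, x<0.
x=-0.61: |R|=0.5096
R=−1: 1+3/5x = −1+2/5x ⇒ -1/5x=2 ⇒ x=2/(-1/5)=-10.0000
Confirm numerically:
  x=-8.514: |R|=0.93254 <1
  x=-8.510: |R|=0.93233 <1
  x=-5.211: |R|=0.68947 <1
  x=-10.550: |R|=1.02107 >1
  x=-10.342: |R|=1.01332 >1
  x=-10.037: |R|=1.00148 >1
Interval (-10.0000, 0).

(-10.0000, 0).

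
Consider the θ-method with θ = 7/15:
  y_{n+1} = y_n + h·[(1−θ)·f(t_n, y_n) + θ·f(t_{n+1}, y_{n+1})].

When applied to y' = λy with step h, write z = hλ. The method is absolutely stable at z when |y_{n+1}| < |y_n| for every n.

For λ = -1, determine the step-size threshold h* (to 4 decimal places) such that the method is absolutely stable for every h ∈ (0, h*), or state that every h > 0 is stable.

(-30.0000,0); λ=-1 ⇒ h* = (30)/1 = 30.0000.

With y'=λy (z=hλ):
  y_{n+1} = y_n + z·[8/15·y_n + 7/15·y_{n+1}] ⇒ (1 − 7/15z)y_{n+1} = (1 + 8/15z)y_n
  Hence R(z) = (1 + 8/15z)/(1 − 7/15z).

Boundary: |R(x)|=1, x<0.
x=-0.52: |R|=0.5815
R=−1: 1+8/15x = −1+7/15x ⇒ -1/15x=2 ⇒ x=2/(-1/15)=-30.0000
Confirm numerically:
  x=-25.073: |R|=0.97414 <1
  x=-23.830: |R|=0.96606 <1
  x=-15.593: |R|=0.88396 <1
  x=-30.517: |R|=1.00226 >1
  x=-30.043: |R|=1.00019 >1
So |R|<1 on (-30.0000, 0).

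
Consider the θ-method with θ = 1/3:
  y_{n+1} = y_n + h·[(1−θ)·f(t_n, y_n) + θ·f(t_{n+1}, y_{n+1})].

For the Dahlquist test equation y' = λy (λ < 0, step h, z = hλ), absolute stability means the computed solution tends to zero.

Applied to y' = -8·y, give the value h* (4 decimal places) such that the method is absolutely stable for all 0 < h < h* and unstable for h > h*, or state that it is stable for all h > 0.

Test eqn y'=λy, z=hλ:
  y_{n+1} = y_n + z·[2/3·y_n + 1/3·y_{n+1}] ⇒ (1 − 1/3z)y_{n+1} = (1 + 2/3z)y_n
  R(z) = (1 + 2/3z)/(1 − 1/3z).

Solve |R(x)|<1 on ℝ⁻.
x=-0.8: |R|=0.3684
R=−1: 1+2/3x = −1+1/3x ⇒ -1/3x=2 ⇒ x=2/(-1/3)=-6.0000
Confirm numerically:
  x=-5.501: |R|=0.94130 <1
  x=-3.563: |R|=0.62868 <1
  x=-3.327: |R|=0.57752 <1
  x=-6.197: |R|=1.02142 >1
  x=-6.145: |R|=1.01586 >1
Interval (-6.0000, 0).

(-6.0000,0); λ=-8 ⇒ h* = (6)/8 = 0.7500.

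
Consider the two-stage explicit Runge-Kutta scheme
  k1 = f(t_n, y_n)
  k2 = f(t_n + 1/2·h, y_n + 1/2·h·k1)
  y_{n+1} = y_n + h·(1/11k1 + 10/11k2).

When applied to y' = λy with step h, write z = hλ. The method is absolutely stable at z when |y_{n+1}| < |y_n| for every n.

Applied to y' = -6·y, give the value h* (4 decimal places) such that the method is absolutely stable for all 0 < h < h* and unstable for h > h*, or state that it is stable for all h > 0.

With y'=λy (z=hλ):
  k1=λy_n ⇒ h·k1=z·y_n;  k2=λ(1+1/2z)y_n ⇒ h·k2=z(1+1/2z)y_n
  y_{n+1}/y_n = 1 + 1/11z + 10/11z(1+1/2z) = 1 + z + 5/11z²
  so R(z) = 1 + z + 5/11z².

Need |R(x)|<1, x<0.
x=-1.03: |R|=0.4522
R=1: x+5/11x²=0 ⇒ x=−11/5=-2.2000; min R=1−1/(4·5/11)=0.4500>−1
Confirm numerically:
  x=-1.792: |R|=0.66767 <1
  x=-1.666: |R|=0.59562 <1
  x=-1.047: |R|=0.45128 <1
  x=-1.044: |R|=0.45143 <1
  x=-2.375: |R|=1.18892 >1
  x=-2.312: |R|=1.11770 >1
Interval (-2.2000, 0).

(-2.2000,0); λ=-6 ⇒ h* = (11/5)/6 = 0.3667.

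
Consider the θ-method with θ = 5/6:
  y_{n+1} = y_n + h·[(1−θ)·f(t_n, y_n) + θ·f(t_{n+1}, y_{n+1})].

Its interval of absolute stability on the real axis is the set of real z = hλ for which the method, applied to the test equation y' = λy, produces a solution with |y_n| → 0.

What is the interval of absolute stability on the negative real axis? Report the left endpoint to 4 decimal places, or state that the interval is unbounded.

With y'=λy (z=hλ):
  y_{n+1} = y_n + z·[1/6·y_n + 5/6·y_{n+1}] ⇒ (1 − 5/6z)y_{n+1} = (1 + 1/6z)y_n
  Hence R(z) = (1 + 1/6z)/(1 − 5/6z).

Find x<0 with |R(x)|<1.
x=-1.02: |R|=0.4486
x=-2: |R|=0.2500
x=-10: |R|=0.0714
x=-100: |R|=0.1858
θ=5/6≥1/2 ⇒ |1+1/6x|<|1−5/6x| ∀x<0 ⇒ stable on all of ℝ⁻.

(−∞, 0) — no finite endpoint.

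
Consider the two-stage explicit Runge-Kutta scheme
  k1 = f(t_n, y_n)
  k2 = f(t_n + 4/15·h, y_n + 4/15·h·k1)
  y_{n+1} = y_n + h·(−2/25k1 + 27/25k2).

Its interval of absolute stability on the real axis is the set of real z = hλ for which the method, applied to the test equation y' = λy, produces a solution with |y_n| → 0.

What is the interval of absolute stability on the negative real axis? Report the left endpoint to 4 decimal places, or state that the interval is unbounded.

On y'=λy, z=hλ:
  k1=λy_n ⇒ h·k1=z·y_n;  k2=λ(1+4/15z)y_n ⇒ h·k2=z(1+4/15z)y_n
  y_{n+1}/y_n = 1 − 2/25z + 27/25z(1+4/15z) = 1 + z + 36/125z²
  R(z) = 1 + z + 36/125z².

Need |R(x)|<1, x<0.
x=-0.82: |R|=0.3737
R=1: x+36/125x²=0 ⇒ x=−125/36=-3.4722; min R=1−1/(4·36/125)=0.1319>−1
Confirm numerically:
  x=-3.313: |R|=0.84808 <1
  x=-2.757: |R|=0.43210 <1
  x=-2.454: |R|=0.28037 <1
  x=-2.223: |R|=0.20022 <1
  x=-3.989: |R|=1.59369 >1
  x=-3.646: |R|=1.18248 >1
  x=-3.617: |R|=1.15081 >1
Interval (-3.4722, 0).

(-3.4722, 0).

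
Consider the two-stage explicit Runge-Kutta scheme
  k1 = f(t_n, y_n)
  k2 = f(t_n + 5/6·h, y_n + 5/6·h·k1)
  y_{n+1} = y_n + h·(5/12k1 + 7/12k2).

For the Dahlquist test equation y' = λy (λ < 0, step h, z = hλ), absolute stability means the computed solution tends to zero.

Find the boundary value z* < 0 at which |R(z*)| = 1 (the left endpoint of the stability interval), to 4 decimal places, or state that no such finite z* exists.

z* = -2.0571.

Set f=λy, z=hλ:
  k1=λy_n ⇒ h·k1=z·y_n;  k2=λ(1+5/6z)y_n ⇒ h·k2=z(1+5/6z)y_n
  y_{n+1}/y_n = 1 + 5/12z + 7/12z(1+5/6z) = 1 + z + 35/72z²
  R(z) = 1 + z + 35/72z².

Need |R(x)|<1, x<0.
x=-0.94: |R|=0.4895
R=1: x+35/72x²=0 ⇒ x=−72/35=-2.0571; min R=1−1/(4·35/72)=0.4857>−1
Confirm numerically:
  x=-2.020: |R|=0.96353 <1
  x=-1.891: |R|=0.84728 <1
  x=-1.824: |R|=0.79328 <1
  x=-2.588: |R|=1.66785 >1
  x=-2.207: |R|=1.16077 >1
  x=-2.166: |R|=1.11462 >1
So |R|<1 on (-2.0571, 0).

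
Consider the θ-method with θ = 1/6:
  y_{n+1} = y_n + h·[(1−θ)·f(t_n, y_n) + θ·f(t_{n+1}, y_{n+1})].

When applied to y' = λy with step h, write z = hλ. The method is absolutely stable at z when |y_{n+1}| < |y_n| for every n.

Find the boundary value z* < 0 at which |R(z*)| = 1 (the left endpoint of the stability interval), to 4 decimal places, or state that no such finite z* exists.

z* = -3.0000.

On y'=λy, z=hλ:
  y_{n+1} = y_n + z·[5/6·y_n + 1/6·y_{n+1}] ⇒ (1 − 1/6z)y_{n+1} = (1 + 5/6z)y_n
  so R(z) = (1 + 5/6z)/(1 − 1/6z).

Need |R(x)|<1, x<0.
x=-0.76: |R|=0.3254
R=−1: 1+5/6x = −1+1/6x ⇒ -2/3x=2 ⇒ x=2/(-2/3)=-3.0000
Confirm numerically:
  x=-2.421: |R|=0.72497 <1
  x=-2.126: |R|=0.56978 <1
  x=-1.792: |R|=0.37988 <1
  x=-3.447: |R|=1.18927 >1
  x=-3.364: |R|=1.15549 >1
Stable set (-3.0000, 0).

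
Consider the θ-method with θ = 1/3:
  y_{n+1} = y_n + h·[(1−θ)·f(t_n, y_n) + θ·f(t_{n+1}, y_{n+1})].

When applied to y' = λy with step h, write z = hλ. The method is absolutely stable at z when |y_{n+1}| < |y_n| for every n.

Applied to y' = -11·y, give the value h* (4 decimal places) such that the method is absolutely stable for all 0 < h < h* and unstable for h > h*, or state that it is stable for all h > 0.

Set f=λy, z=hλ:
  y_{n+1} = y_n + z·[2/3·y_n + 1/3·y_{n+1}] ⇒ (1 − 1/3z)y_{n+1} = (1 + 2/3z)y_n
  R(z) = (1 + 2/3z)/(1 − 1/3z).

Need |R(x)|<1, x<0.
x=-0.45: |R|=0.6087
R=−1: 1+2/3x = −1+1/3x ⇒ -1/3x=2 ⇒ x=2/(-1/3)=-6.0000
Confirm numerically:
  x=-5.933: |R|=0.99250 <1
  x=-5.363: |R|=0.92383 <1
  x=-2.756: |R|=0.43641 <1
  x=-2.708: |R|=0.42327 <1
  x=-6.281: |R|=1.03028 >1
  x=-6.160: |R|=1.01747 >1
So |R|<1 on (-6.0000, 0).

(-6.0000,0); λ=-11 ⇒ h* = (6)/11 = 0.5455.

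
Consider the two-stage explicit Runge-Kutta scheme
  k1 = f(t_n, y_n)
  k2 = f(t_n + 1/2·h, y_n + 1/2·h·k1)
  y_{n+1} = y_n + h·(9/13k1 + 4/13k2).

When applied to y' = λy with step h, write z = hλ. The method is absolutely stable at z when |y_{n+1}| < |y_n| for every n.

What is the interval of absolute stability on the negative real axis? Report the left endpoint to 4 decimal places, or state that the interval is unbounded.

z∈(-6.5000,0).

On y'=λy, z=hλ:
  k1=λy_n ⇒ h·k1=z·y_n;  k2=λ(1+1/2z)y_n ⇒ h·k2=z(1+1/2z)y_n
  y_{n+1}/y_n = 1 + 9/13z + 4/13z(1+1/2z) = 1 + z + 2/13z²
  R(z) = 1 + z + 2/13z².

Find x<0 with |R(x)|<1.
x=-0.86: |R|=0.2538
R=1: x+2/13x²=0 ⇒ x=−13/2=-6.5000; min R=1−1/(4·2/13)=-0.6250>−1
Confirm numerically:
  x=-5.201: |R|=0.03940 <1
  x=-4.883: |R|=0.21474 <1
  x=-4.772: |R|=0.26862 <1
  x=-6.686: |R|=1.19132 >1
  x=-6.648: |R|=1.15137 >1
Interval (-6.5000, 0).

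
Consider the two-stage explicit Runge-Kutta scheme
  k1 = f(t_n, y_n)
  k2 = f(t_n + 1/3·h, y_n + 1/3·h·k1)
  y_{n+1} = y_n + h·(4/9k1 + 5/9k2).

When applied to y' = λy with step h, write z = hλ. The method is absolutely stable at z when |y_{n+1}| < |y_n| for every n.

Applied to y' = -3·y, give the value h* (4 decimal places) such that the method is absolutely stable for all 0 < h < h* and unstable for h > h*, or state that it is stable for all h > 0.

With y'=λy (z=hλ):
  k1=λy_n ⇒ h·k1=z·y_n;  k2=λ(1+1/3z)y_n ⇒ h·k2=z(1+1/3z)y_n
  y_{n+1}/y_n = 1 + 4/9z + 5/9z(1+1/3z) = 1 + z + 5/27z²
  so R(z) = 1 + z + 5/27z².

Need |R(x)|<1, x<0.
x=-0.9: |R|=0.2500
R=1: x+5/27x²=0 ⇒ x=−27/5=-5.4000; min R=1−1/(4·5/27)=-0.3500>−1
Confirm numerically:
  x=-4.897: |R|=0.54385 <1
  x=-4.706: |R|=0.39519 <1
  x=-2.462: |R|=0.33951 <1
  x=-5.881: |R|=1.52384 >1
  x=-5.811: |R|=1.44228 >1
  x=-5.569: |R|=1.17429 >1
Interval (-5.4000, 0).

(-5.4000,0); λ=-3 ⇒ h* = (27/5)/3 = 1.8000.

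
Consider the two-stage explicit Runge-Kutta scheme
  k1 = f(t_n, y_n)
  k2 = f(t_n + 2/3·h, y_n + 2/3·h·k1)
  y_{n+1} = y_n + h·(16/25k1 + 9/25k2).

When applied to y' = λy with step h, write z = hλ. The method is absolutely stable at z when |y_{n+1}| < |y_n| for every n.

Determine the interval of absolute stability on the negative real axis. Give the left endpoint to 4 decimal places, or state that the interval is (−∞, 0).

With y'=λy (z=hλ):
  k1=λy_n ⇒ h·k1=z·y_n;  k2=λ(1+2/3z)y_n ⇒ h·k2=z(1+2/3z)y_n
  y_{n+1}/y_n = 1 + 16/25z + 9/25z(1+2/3z) = 1 + z + 6/25z²
  R(z) = 1 + z + 6/25z².

Need |R(x)|<1, x<0.
x=-0.98: |R|=0.2505
R=1: x+6/25x²=0 ⇒ x=−25/6=-4.1667; min R=1−1/(4·6/25)=-0.0417>−1
Confirm numerically:
  x=-3.689: |R|=0.57709 <1
  x=-3.215: |R|=0.26569 <1
  x=-3.131: |R|=0.22176 <1
  x=-3.024: |R|=0.17070 <1
  x=-4.638: |R|=1.52465 >1
  x=-4.306: |R|=1.14399 >1
  x=-4.225: |R|=1.05915 >1
Interval (-4.1667, 0).

(-4.1667, 0).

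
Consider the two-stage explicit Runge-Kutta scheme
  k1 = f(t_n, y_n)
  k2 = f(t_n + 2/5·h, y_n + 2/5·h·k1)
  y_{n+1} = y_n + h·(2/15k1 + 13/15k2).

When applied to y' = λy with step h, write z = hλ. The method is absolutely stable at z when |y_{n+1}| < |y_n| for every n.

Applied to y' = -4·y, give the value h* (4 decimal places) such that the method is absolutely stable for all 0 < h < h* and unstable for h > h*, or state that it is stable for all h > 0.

(-2.8846,0); λ=-4 ⇒ h* = (75/26)/4 = 0.7212.

Test eqn y'=λy, z=hλ:
  k1=λy_n ⇒ h·k1=z·y_n;  k2=λ(1+2/5z)y_n ⇒ h·k2=z(1+2/5z)y_n
  y_{n+1}/y_n = 1 + 2/15z + 13/15z(1+2/5z) = 1 + z + 26/75z²
  so R(z) = 1 + z + 26/75z².

Solve |R(x)|<1 on ℝ⁻.
x=-1.57: |R|=0.2845
R=1: x+26/75x²=0 ⇒ x=−75/26=-2.8846; min R=1−1/(4·26/75)=0.2788>−1
Confirm numerically:
  x=-2.211: |R|=0.48369 <1
  x=-1.976: |R|=0.37759 <1
  x=-1.402: |R|=0.27941 <1
  x=-1.198: |R|=0.29954 <1
  x=-3.320: |R|=1.50110 >1
  x=-3.300: |R|=1.47520 >1
  x=-3.077: |R|=1.20522 >1
Stable set (-2.8846, 0).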